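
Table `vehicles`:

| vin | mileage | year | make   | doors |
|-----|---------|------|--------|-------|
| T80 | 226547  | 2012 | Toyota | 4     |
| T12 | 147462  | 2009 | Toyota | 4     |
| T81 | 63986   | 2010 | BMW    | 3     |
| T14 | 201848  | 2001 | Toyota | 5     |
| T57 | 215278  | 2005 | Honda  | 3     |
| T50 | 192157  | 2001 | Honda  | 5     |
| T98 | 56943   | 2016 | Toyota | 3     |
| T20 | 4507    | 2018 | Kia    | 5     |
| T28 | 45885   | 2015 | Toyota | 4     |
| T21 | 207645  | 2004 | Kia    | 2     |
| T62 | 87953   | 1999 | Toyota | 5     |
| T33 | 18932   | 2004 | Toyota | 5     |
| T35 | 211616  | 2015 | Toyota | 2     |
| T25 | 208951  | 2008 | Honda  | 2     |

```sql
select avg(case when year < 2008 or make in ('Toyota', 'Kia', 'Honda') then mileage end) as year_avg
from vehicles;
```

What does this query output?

140440.3076923077

vin=T80: ✓ → 226547
vin=T12: ✓ → 147462
vin=T81: ✗
vin=T14: ✓ → 201848
vin=T57: ✓ → 215278
vin=T50: ✓ → 192157
vin=T98: ✓ → 56943
vin=T20: ✓ → 4507
vin=T28: ✓ → 45885
vin=T21: ✓ → 207645
vin=T62: ✓ → 87953
vin=T33: ✓ → 18932
vin=T35: ✓ → 211616
vin=T25: ✓ → 208951
year_avg = (226547 + 147462 + 201848 + 215278 + 192157 + 56943 + 4507 + 45885 + 207645 + 87953 + 18932 + 211616 + 208951) / 13 = 140440.3076923077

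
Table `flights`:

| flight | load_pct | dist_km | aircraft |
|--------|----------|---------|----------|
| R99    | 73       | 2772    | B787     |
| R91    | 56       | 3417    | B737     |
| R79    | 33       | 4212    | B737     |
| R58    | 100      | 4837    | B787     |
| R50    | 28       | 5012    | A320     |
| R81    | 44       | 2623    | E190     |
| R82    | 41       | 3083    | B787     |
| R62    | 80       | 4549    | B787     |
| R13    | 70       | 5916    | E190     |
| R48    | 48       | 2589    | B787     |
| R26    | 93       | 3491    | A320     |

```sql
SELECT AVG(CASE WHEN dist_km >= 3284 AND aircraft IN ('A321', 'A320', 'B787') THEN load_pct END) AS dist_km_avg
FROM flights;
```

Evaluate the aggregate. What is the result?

flight=R99: ✗
flight=R91: ✗
flight=R79: ✗
flight=R58: ✓ → 100
flight=R50: ✓ → 28
flight=R81: ✗
flight=R82: ✗
flight=R62: ✓ → 80
flight=R13: ✗
flight=R48: ✗
flight=R26: ✓ → 93
dist_km_avg = (100 + 28 + 80 + 93) / 4 = 75.25

75.25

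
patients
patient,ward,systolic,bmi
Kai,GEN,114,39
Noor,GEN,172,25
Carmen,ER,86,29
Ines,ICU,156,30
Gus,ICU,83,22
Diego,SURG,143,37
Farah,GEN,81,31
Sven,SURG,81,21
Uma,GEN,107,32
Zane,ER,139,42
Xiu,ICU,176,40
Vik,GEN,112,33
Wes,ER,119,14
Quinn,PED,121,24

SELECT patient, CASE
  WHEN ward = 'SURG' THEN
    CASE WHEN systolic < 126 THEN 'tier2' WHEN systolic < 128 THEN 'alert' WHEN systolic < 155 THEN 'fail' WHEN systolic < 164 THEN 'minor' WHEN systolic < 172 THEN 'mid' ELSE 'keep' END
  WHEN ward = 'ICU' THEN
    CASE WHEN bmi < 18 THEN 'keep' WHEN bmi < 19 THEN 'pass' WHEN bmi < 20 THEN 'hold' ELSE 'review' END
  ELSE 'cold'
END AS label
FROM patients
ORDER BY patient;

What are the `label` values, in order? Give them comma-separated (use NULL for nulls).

patient=Carmen: ward='ER' → outer ELSE → cold
patient=Diego: ward='SURG' → inner[systolic < 155] → fail
patient=Farah: ward='GEN' → outer ELSE → cold
patient=Gus: ward='ICU' → inner[ELSE] → review
patient=Ines: ward='ICU' → inner[ELSE] → review
patient=Kai: ward='GEN' → outer ELSE → cold
patient=Noor: ward='GEN' → outer ELSE → cold
patient=Quinn: ward='PED' → outer ELSE → cold
patient=Sven: ward='SURG' → inner[systolic < 126] → tier2
patient=Uma: ward='GEN' → outer ELSE → cold
patient=Vik: ward='GEN' → outer ELSE → cold
patient=Wes: ward='ER' → outer ELSE → cold
patient=Xiu: ward='ICU' → inner[ELSE] → review
patient=Zane: ward='ER' → outer ELSE → cold

cold, fail, cold, review, review, cold, cold, cold, tier2, cold, cold, cold, review, cold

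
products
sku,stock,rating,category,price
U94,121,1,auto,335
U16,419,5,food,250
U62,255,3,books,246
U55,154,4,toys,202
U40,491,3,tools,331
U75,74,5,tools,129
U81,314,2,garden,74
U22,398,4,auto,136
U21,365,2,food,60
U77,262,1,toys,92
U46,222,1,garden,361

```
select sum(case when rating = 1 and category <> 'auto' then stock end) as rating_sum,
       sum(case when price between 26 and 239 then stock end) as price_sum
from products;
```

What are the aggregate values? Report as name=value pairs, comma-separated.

[rating_sum: rating = 1 and category <> 'auto']
sku=U94: ✗
sku=U16: ✗
sku=U62: ✗
sku=U55: ✗
sku=U40: ✗
sku=U75: ✗
sku=U81: ✗
sku=U22: ✗
sku=U21: ✗
sku=U77: ✓ → 262
sku=U46: ✓ → 222
rating_sum = 262 + 222 = 484
—
[price_sum: price between 26 and 239]
sku=U94: ✗
sku=U16: ✗
sku=U62: ✗
sku=U55: ✓ → 154
sku=U40: ✗
sku=U75: ✓ → 74
sku=U81: ✓ → 314
sku=U22: ✓ → 398
sku=U21: ✓ → 365
sku=U77: ✓ → 262
sku=U46: ✗
price_sum = 154 + 74 + 314 + 398 + 365 + 262 = 1567

rating_sum=484, price_sum=1567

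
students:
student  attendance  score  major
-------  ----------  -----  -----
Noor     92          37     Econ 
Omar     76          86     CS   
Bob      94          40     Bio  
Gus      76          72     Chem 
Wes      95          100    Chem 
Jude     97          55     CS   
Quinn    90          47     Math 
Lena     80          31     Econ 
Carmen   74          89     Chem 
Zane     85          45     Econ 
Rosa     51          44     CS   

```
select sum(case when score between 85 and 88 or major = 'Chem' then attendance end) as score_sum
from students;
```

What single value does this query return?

321

student=Noor: ✗
student=Omar: ✓ → 76
student=Bob: ✗
student=Gus: ✓ → 76
student=Wes: ✓ → 95
student=Jude: ✗
student=Quinn: ✗
student=Lena: ✗
student=Carmen: ✓ → 74
student=Zane: ✗
student=Rosa: ✗
score_sum = 76 + 76 + 95 + 74 = 321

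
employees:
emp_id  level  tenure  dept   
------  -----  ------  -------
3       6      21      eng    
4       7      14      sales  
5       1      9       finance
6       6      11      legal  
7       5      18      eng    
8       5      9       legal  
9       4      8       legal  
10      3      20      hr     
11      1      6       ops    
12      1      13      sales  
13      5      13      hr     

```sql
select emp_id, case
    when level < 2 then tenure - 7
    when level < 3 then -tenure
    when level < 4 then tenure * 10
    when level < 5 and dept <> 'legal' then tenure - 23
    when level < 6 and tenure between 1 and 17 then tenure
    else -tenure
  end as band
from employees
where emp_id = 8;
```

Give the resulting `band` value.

9

emp_id = 8: level=5, tenure=9, dept=legal.
level < 2 → false
level < 3 → false
level < 4 → false
level < 5 and dept <> 'legal' → false
level < 6 and tenure between 1 and 17 → true → 9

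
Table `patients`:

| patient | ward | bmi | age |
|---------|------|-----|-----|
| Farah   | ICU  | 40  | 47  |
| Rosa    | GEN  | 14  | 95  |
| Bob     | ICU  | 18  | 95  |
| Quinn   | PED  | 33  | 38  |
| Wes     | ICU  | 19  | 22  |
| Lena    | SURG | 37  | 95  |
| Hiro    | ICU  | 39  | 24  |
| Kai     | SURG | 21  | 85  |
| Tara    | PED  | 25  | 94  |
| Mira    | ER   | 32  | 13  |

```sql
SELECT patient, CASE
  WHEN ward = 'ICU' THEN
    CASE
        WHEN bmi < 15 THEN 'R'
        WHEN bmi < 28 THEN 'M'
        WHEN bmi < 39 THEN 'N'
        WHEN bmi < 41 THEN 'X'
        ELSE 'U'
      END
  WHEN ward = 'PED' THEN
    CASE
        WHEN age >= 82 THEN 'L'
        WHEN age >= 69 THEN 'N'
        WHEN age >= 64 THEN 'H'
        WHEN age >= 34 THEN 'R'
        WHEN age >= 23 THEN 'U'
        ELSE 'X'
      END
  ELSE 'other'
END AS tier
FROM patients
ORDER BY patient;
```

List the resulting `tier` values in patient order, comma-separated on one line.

patient=Bob: ward='ICU' → inner[bmi < 28] → M
patient=Farah: ward='ICU' → inner[bmi < 41] → X
patient=Hiro: ward='ICU' → inner[bmi < 41] → X
patient=Kai: ward='SURG' → outer ELSE → other
patient=Lena: ward='SURG' → outer ELSE → other
patient=Mira: ward='ER' → outer ELSE → other
patient=Quinn: ward='PED' → inner[age >= 34] → R
patient=Rosa: ward='GEN' → outer ELSE → other
patient=Tara: ward='PED' → inner[age >= 82] → L
patient=Wes: ward='ICU' → inner[bmi < 28] → M

M, X, X, other, other, other, R, other, L, M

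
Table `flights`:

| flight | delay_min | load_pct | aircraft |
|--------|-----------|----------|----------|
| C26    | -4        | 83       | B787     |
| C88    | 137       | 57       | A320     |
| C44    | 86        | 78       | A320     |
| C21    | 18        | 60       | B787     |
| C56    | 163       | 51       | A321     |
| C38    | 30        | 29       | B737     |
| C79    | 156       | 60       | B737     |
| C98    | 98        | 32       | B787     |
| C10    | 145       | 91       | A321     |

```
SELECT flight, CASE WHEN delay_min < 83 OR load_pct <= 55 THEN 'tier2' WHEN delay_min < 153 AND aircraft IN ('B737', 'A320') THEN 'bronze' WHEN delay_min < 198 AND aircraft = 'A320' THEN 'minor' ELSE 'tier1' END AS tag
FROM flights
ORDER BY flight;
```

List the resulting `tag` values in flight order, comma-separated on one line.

flight=C10: ELSE → tier1
flight=C21: delay_min < 83 OR load_pct <= 55 → tier2
flight=C26: delay_min < 83 OR load_pct <= 55 → tier2
flight=C38: delay_min < 83 OR load_pct <= 55 → tier2
flight=C44: delay_min < 153 AND aircraft IN ('B737', 'A320') → bronze
flight=C56: delay_min < 83 OR load_pct <= 55 → tier2
flight=C79: ELSE → tier1
flight=C88: delay_min < 153 AND aircraft IN ('B737', 'A320') → bronze
flight=C98: delay_min < 83 OR load_pct <= 55 → tier2

tier1, tier2, tier2, tier2, bronze, tier2, tier1, bronze, tier2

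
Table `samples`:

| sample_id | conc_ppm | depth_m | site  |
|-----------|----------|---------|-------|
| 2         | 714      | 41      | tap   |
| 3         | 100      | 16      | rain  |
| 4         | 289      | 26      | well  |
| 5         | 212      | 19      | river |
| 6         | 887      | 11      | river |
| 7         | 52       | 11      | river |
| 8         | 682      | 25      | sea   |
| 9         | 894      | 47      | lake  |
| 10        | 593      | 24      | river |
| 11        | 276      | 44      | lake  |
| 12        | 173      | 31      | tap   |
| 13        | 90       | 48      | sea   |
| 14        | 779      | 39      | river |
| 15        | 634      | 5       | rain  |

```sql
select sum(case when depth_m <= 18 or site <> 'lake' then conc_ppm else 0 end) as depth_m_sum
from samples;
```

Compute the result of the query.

sample_id=2: ✓ → 714
sample_id=3: ✓ → 100
sample_id=4: ✓ → 289
sample_id=5: ✓ → 212
sample_id=6: ✓ → 887
sample_id=7: ✓ → 52
sample_id=8: ✓ → 682
sample_id=9: ✗
sample_id=10: ✓ → 593
sample_id=11: ✗
sample_id=12: ✓ → 173
sample_id=13: ✓ → 90
sample_id=14: ✓ → 779
sample_id=15: ✓ → 634
depth_m_sum = 714 + 100 + 289 + 212 + 887 + 52 + 682 + 593 + 173 + 90 + 779 + 634 = 5205

5205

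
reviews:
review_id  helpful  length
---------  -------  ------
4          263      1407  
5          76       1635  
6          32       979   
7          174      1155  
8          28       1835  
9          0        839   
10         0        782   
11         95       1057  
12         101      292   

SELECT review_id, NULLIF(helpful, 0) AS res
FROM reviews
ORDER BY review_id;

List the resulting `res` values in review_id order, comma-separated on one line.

263, 76, 32, 174, 28, NULL, NULL, 95, 101

review_id=4: helpful=263 vs 0: differ → 263
review_id=5: helpful=76 vs 0: differ → 76
review_id=6: helpful=32 vs 0: differ → 32
review_id=7: helpful=174 vs 0: differ → 174
review_id=8: helpful=28 vs 0: differ → 28
review_id=9: helpful=0 vs 0: equal → NULL
review_id=10: helpful=0 vs 0: equal → NULL
review_id=11: helpful=95 vs 0: differ → 95
review_id=12: helpful=101 vs 0: differ → 101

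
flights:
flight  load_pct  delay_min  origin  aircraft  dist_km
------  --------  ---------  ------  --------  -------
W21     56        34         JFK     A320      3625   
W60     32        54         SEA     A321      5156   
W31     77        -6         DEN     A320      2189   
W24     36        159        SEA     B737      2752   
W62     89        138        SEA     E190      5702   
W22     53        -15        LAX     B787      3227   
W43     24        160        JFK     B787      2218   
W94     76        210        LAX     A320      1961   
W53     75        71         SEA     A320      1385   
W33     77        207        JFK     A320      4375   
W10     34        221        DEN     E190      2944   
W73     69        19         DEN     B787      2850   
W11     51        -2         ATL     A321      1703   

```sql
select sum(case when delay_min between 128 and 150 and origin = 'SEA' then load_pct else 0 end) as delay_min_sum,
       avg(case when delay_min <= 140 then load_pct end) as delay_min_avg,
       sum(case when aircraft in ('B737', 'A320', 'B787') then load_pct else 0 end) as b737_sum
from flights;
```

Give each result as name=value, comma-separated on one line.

[delay_min_sum: delay_min between 128 and 150 and origin = 'SEA']
flight=W21: ✗
flight=W60: ✗
flight=W31: ✗
flight=W24: ✗
flight=W62: ✓ → 89
flight=W22: ✗
flight=W43: ✗
flight=W94: ✗
flight=W53: ✗
flight=W33: ✗
flight=W10: ✗
flight=W73: ✗
flight=W11: ✗
delay_min_sum = 89
—
[delay_min_avg: delay_min <= 140]
flight=W21: ✓ → 56
flight=W60: ✓ → 32
flight=W31: ✓ → 77
flight=W24: ✗
flight=W62: ✓ → 89
flight=W22: ✓ → 53
flight=W43: ✗
flight=W94: ✗
flight=W53: ✓ → 75
flight=W33: ✗
flight=W10: ✗
flight=W73: ✓ → 69
flight=W11: ✓ → 51
delay_min_avg = (56 + 32 + 77 + 89 + 53 + 75 + 69 + 51) / 8 = 62.75
—
[b737_sum: aircraft in ('B737', 'A320', 'B787')]
flight=W21: ✓ → 56
flight=W60: ✗
flight=W31: ✓ → 77
flight=W24: ✓ → 36
flight=W62: ✗
flight=W22: ✓ → 53
flight=W43: ✓ → 24
flight=W94: ✓ → 76
flight=W53: ✓ → 75
flight=W33: ✓ → 77
flight=W10: ✗
flight=W73: ✓ → 69
flight=W11: ✗
b737_sum = 56 + 77 + 36 + 53 + 24 + 76 + 75 + 77 + 69 = 543

delay_min_sum=89, delay_min_avg=62.75, b737_sum=543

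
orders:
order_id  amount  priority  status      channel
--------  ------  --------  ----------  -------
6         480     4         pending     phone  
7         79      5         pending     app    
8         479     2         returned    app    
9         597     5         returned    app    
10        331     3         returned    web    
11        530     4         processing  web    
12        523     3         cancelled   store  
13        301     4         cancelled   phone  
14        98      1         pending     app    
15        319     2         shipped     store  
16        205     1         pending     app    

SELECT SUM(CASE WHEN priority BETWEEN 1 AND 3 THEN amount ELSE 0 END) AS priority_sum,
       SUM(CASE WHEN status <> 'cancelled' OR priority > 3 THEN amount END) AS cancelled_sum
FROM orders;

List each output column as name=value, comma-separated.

priority_sum=1955, cancelled_sum=3419

[priority_sum: priority BETWEEN 1 AND 3]
order_id=6: ✗
order_id=7: ✗
order_id=8: ✓ → 479
order_id=9: ✗
order_id=10: ✓ → 331
order_id=11: ✗
order_id=12: ✓ → 523
order_id=13: ✗
order_id=14: ✓ → 98
order_id=15: ✓ → 319
order_id=16: ✓ → 205
priority_sum = 479 + 331 + 523 + 98 + 319 + 205 = 1955
—
[cancelled_sum: status <> 'cancelled' OR priority > 3]
order_id=6: ✓ → 480
order_id=7: ✓ → 79
order_id=8: ✓ → 479
order_id=9: ✓ → 597
order_id=10: ✓ → 331
order_id=11: ✓ → 530
order_id=12: ✗
order_id=13: ✓ → 301
order_id=14: ✓ → 98
order_id=15: ✓ → 319
order_id=16: ✓ → 205
cancelled_sum = 480 + 79 + 479 + 597 + 331 + 530 + 301 + 98 + 319 + 205 = 3419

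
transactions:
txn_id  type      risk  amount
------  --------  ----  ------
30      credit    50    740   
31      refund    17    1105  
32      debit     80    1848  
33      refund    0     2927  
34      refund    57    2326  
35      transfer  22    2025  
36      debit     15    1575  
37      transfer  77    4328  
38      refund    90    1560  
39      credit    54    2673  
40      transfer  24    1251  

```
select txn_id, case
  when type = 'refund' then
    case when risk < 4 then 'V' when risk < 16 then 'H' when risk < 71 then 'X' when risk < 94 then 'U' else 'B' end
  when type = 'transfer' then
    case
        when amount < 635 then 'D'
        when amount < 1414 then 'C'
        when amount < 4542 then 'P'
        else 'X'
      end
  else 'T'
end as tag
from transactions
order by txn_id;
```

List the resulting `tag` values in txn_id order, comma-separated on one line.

txn_id=30: type='credit' → outer ELSE → T
txn_id=31: type='refund' → inner[risk < 71] → X
txn_id=32: type='debit' → outer ELSE → T
txn_id=33: type='refund' → inner[risk < 4] → V
txn_id=34: type='refund' → inner[risk < 71] → X
txn_id=35: type='transfer' → inner[amount < 4542] → P
txn_id=36: type='debit' → outer ELSE → T
txn_id=37: type='transfer' → inner[amount < 4542] → P
txn_id=38: type='refund' → inner[risk < 94] → U
txn_id=39: type='credit' → outer ELSE → T
txn_id=40: type='transfer' → inner[amount < 1414] → C

T, X, T, V, X, P, T, P, U, T, C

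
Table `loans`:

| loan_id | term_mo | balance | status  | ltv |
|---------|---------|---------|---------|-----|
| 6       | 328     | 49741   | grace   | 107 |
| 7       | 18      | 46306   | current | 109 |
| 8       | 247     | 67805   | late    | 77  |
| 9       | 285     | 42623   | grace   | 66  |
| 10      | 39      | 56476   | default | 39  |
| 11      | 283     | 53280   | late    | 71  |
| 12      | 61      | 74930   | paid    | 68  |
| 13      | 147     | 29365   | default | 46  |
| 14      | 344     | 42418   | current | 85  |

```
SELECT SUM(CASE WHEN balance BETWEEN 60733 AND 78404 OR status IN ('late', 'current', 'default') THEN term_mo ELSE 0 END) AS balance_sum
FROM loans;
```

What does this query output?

1139

loan_id=6: ✗
loan_id=7: ✓ → 18
loan_id=8: ✓ → 247
loan_id=9: ✗
loan_id=10: ✓ → 39
loan_id=11: ✓ → 283
loan_id=12: ✓ → 61
loan_id=13: ✓ → 147
loan_id=14: ✓ → 344
balance_sum = 18 + 247 + 39 + 283 + 61 + 147 + 344 = 1139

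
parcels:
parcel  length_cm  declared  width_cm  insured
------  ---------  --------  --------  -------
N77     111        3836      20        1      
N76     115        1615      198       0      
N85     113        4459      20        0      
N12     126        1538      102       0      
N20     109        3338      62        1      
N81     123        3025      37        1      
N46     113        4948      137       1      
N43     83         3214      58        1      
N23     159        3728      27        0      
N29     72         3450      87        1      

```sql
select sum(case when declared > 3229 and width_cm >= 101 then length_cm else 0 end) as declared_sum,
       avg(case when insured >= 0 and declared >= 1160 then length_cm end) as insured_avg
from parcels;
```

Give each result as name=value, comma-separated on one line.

[declared_sum: declared > 3229 and width_cm >= 101]
parcel=N77: ✗
parcel=N76: ✗
parcel=N85: ✗
parcel=N12: ✗
parcel=N20: ✗
parcel=N81: ✗
parcel=N46: ✓ → 113
parcel=N43: ✗
parcel=N23: ✗
parcel=N29: ✗
declared_sum = 113
—
[insured_avg: insured >= 0 and declared >= 1160]
parcel=N77: ✓ → 111
parcel=N76: ✓ → 115
parcel=N85: ✓ → 113
parcel=N12: ✓ → 126
parcel=N20: ✓ → 109
parcel=N81: ✓ → 123
parcel=N46: ✓ → 113
parcel=N43: ✓ → 83
parcel=N23: ✓ → 159
parcel=N29: ✓ → 72
insured_avg = (111 + 115 + 113 + 126 + 109 + 123 + 113 + 83 + 159 + 72) / 10 = 112.4

declared_sum=113, insured_avg=112.4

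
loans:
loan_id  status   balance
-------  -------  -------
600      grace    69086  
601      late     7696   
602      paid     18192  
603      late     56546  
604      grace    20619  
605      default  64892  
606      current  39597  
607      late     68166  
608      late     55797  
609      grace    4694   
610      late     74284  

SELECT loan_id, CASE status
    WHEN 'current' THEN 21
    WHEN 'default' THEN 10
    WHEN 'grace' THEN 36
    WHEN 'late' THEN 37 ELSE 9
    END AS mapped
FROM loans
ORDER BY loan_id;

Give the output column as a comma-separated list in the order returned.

36, 37, 9, 37, 36, 10, 21, 37, 37, 36, 37

loan_id=600: status='grace' → 36
loan_id=601: status='late' → 37
loan_id=602: ELSE → 9
loan_id=603: status='late' → 37
loan_id=604: status='grace' → 36
loan_id=605: status='default' → 10
loan_id=606: status='current' → 21
loan_id=607: status='late' → 37
loan_id=608: status='late' → 37
loan_id=609: status='grace' → 36
loan_id=610: status='late' → 37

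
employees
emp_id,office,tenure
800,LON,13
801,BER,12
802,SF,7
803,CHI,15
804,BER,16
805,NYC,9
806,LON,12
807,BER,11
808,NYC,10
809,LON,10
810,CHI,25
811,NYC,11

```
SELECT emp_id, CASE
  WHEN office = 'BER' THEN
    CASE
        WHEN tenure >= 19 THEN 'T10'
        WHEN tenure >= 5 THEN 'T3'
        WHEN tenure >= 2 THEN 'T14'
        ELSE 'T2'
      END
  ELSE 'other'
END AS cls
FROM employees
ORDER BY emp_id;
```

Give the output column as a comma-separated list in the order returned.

emp_id=800: office='LON' → outer ELSE → other
emp_id=801: office='BER' → inner[tenure >= 5] → T3
emp_id=802: office='SF' → outer ELSE → other
emp_id=803: office='CHI' → outer ELSE → other
emp_id=804: office='BER' → inner[tenure >= 5] → T3
emp_id=805: office='NYC' → outer ELSE → other
emp_id=806: office='LON' → outer ELSE → other
emp_id=807: office='BER' → inner[tenure >= 5] → T3
emp_id=808: office='NYC' → outer ELSE → other
emp_id=809: office='LON' → outer ELSE → other
emp_id=810: office='CHI' → outer ELSE → other
emp_id=811: office='NYC' → outer ELSE → other

other, T3, other, other, T3, other, other, T3, other, other, other, other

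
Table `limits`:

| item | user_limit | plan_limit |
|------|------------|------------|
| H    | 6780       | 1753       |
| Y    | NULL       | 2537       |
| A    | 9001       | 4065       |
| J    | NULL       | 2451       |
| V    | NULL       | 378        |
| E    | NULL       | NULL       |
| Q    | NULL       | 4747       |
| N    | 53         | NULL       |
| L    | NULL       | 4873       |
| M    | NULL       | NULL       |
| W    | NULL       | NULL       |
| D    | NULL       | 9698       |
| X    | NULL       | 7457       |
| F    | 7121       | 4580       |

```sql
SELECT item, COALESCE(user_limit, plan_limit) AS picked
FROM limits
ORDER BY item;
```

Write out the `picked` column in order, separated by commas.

item=A: user_limit=9001 → 9001
item=D: user_limit=NULL, plan_limit=9698 → 9698
item=E: user_limit=NULL, plan_limit=NULL (all NULL) → NULL
item=F: user_limit=7121 → 7121
item=H: user_limit=6780 → 6780
item=J: user_limit=NULL, plan_limit=2451 → 2451
item=L: user_limit=NULL, plan_limit=4873 → 4873
item=M: user_limit=NULL, plan_limit=NULL (all NULL) → NULL
item=N: user_limit=53 → 53
item=Q: user_limit=NULL, plan_limit=4747 → 4747
item=V: user_limit=NULL, plan_limit=378 → 378
item=W: user_limit=NULL, plan_limit=NULL (all NULL) → NULL
item=X: user_limit=NULL, plan_limit=7457 → 7457
item=Y: user_limit=NULL, plan_limit=2537 → 2537

9001, 9698, NULL, 7121, 6780, 2451, 4873, NULL, 53, 4747, 378, NULL, 7457, 2537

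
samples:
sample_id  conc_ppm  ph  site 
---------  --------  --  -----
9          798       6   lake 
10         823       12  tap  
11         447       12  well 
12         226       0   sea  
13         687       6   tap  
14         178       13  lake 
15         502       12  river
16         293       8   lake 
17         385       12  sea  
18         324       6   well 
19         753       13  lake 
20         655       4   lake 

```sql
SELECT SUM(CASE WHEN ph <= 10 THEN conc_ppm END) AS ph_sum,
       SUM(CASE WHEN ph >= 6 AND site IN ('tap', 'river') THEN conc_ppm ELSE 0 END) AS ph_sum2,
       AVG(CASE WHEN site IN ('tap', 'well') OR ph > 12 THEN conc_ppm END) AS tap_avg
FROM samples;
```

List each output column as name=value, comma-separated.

ph_sum=2983, ph_sum2=2012, tap_avg=535.3333333333

[ph_sum: ph <= 10]
sample_id=9: ✓ → 798
sample_id=10: ✗
sample_id=11: ✗
sample_id=12: ✓ → 226
sample_id=13: ✓ → 687
sample_id=14: ✗
sample_id=15: ✗
sample_id=16: ✓ → 293
sample_id=17: ✗
sample_id=18: ✓ → 324
sample_id=19: ✗
sample_id=20: ✓ → 655
ph_sum = 798 + 226 + 687 + 293 + 324 + 655 = 2983
—
[ph_sum2: ph >= 6 AND site IN ('tap', 'river')]
sample_id=9: ✗
sample_id=10: ✓ → 823
sample_id=11: ✗
sample_id=12: ✗
sample_id=13: ✓ → 687
sample_id=14: ✗
sample_id=15: ✓ → 502
sample_id=16: ✗
sample_id=17: ✗
sample_id=18: ✗
sample_id=19: ✗
sample_id=20: ✗
ph_sum2 = 823 + 687 + 502 = 2012
—
[tap_avg: site IN ('tap', 'well') OR ph > 12]
sample_id=9: ✗
sample_id=10: ✓ → 823
sample_id=11: ✓ → 447
sample_id=12: ✗
sample_id=13: ✓ → 687
sample_id=14: ✓ → 178
sample_id=15: ✗
sample_id=16: ✗
sample_id=17: ✗
sample_id=18: ✓ → 324
sample_id=19: ✓ → 753
sample_id=20: ✗
tap_avg = (823 + 447 + 687 + 178 + 324 + 753) / 6 = 535.3333333333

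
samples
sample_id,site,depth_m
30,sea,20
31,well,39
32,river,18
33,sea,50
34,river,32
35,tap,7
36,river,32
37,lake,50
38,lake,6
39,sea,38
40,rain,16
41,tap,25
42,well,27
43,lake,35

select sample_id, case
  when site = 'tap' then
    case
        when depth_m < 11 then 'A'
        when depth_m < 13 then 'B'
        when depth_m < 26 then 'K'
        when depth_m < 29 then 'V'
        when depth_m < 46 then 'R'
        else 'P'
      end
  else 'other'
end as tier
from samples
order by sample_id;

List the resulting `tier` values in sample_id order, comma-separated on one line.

other, other, other, other, other, A, other, other, other, other, other, K, other, other

sample_id=30: site='sea' → outer ELSE → other
sample_id=31: site='well' → outer ELSE → other
sample_id=32: site='river' → outer ELSE → other
sample_id=33: site='sea' → outer ELSE → other
sample_id=34: site='river' → outer ELSE → other
sample_id=35: site='tap' → inner[depth_m < 11] → A
sample_id=36: site='river' → outer ELSE → other
sample_id=37: site='lake' → outer ELSE → other
sample_id=38: site='lake' → outer ELSE → other
sample_id=39: site='sea' → outer ELSE → other
sample_id=40: site='rain' → outer ELSE → other
sample_id=41: site='tap' → inner[depth_m < 26] → K
sample_id=42: site='well' → outer ELSE → other
sample_id=43: site='lake' → outer ELSE → other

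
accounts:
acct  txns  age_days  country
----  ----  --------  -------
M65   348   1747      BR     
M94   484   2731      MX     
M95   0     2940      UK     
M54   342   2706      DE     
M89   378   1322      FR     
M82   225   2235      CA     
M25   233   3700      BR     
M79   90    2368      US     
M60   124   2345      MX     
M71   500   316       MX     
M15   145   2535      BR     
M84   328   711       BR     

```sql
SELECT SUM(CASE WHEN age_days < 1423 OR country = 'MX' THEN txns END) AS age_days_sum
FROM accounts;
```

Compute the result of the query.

acct=M65: ✗
acct=M94: ✓ → 484
acct=M95: ✗
acct=M54: ✗
acct=M89: ✓ → 378
acct=M82: ✗
acct=M25: ✗
acct=M79: ✗
acct=M60: ✓ → 124
acct=M71: ✓ → 500
acct=M15: ✗
acct=M84: ✓ → 328
age_days_sum = 484 + 378 + 124 + 500 + 328 = 1814

1814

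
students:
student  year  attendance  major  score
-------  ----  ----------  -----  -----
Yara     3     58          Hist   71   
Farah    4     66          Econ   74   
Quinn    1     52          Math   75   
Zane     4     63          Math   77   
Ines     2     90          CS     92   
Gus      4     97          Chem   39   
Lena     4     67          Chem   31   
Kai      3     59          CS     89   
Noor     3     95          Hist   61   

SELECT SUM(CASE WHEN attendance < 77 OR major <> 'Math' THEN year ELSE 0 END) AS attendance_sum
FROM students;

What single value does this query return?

student=Yara: ✓ → 3
student=Farah: ✓ → 4
student=Quinn: ✓ → 1
student=Zane: ✓ → 4
student=Ines: ✓ → 2
student=Gus: ✓ → 4
student=Lena: ✓ → 4
student=Kai: ✓ → 3
student=Noor: ✓ → 3
attendance_sum = 3 + 4 + 1 + 4 + 2 + 4 + 4 + 3 + 3 = 28

28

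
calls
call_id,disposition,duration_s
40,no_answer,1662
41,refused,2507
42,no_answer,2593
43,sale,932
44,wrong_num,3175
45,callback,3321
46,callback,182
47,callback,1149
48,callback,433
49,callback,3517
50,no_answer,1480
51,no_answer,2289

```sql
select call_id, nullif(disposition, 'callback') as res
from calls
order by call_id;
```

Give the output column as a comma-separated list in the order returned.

call_id=40: disposition=no_answer vs callback: differ → no_answer
call_id=41: disposition=refused vs callback: differ → refused
call_id=42: disposition=no_answer vs callback: differ → no_answer
call_id=43: disposition=sale vs callback: differ → sale
call_id=44: disposition=wrong_num vs callback: differ → wrong_num
call_id=45: disposition=callback vs callback: equal → NULL
call_id=46: disposition=callback vs callback: equal → NULL
call_id=47: disposition=callback vs callback: equal → NULL
call_id=48: disposition=callback vs callback: equal → NULL
call_id=49: disposition=callback vs callback: equal → NULL
call_id=50: disposition=no_answer vs callback: differ → no_answer
call_id=51: disposition=no_answer vs callback: differ → no_answer

no_answer, refused, no_answer, sale, wrong_num, NULL, NULL, NULL, NULL, NULL, no_answer, no_answer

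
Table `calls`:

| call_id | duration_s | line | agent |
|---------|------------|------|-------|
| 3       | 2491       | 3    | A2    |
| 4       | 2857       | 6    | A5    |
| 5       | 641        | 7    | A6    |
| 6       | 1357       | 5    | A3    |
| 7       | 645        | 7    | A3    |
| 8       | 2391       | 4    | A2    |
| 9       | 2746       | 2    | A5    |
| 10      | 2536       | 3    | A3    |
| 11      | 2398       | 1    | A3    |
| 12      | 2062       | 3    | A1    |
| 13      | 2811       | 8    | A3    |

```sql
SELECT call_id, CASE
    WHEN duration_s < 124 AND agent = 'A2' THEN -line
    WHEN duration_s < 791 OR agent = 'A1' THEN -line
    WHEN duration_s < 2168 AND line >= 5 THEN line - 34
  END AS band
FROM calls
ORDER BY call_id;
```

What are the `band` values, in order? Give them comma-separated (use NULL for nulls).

call_id=3: (no match → NULL) → NULL
call_id=4: (no match → NULL) → NULL
call_id=5: duration_s < 791 OR agent = 'A1' → -7
call_id=6: duration_s < 2168 AND line >= 5 → -29
call_id=7: duration_s < 791 OR agent = 'A1' → -7
call_id=8: (no match → NULL) → NULL
call_id=9: (no match → NULL) → NULL
call_id=10: (no match → NULL) → NULL
call_id=11: (no match → NULL) → NULL
call_id=12: duration_s < 791 OR agent = 'A1' → -3
call_id=13: (no match → NULL) → NULL

NULL, NULL, -7, -29, -7, NULL, NULL, NULL, NULL, -3, NULL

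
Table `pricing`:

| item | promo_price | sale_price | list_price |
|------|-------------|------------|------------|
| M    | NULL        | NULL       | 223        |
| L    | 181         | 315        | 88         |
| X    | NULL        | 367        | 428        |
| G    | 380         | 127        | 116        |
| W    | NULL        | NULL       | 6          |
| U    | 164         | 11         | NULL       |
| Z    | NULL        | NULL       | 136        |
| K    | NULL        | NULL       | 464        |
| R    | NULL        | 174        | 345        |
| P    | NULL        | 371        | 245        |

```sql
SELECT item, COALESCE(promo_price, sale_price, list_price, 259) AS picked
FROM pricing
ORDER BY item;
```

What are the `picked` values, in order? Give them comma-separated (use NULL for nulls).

380, 464, 181, 223, 371, 174, 164, 6, 367, 136

item=G: promo_price=380 → 380
item=K: promo_price=NULL, sale_price=NULL, list_price=464 → 464
item=L: promo_price=181 → 181
item=M: promo_price=NULL, sale_price=NULL, list_price=223 → 223
item=P: promo_price=NULL, sale_price=371 → 371
item=R: promo_price=NULL, sale_price=174 → 174
item=U: promo_price=164 → 164
item=W: promo_price=NULL, sale_price=NULL, list_price=6 → 6
item=X: promo_price=NULL, sale_price=367 → 367
item=Z: promo_price=NULL, sale_price=NULL, list_price=136 → 136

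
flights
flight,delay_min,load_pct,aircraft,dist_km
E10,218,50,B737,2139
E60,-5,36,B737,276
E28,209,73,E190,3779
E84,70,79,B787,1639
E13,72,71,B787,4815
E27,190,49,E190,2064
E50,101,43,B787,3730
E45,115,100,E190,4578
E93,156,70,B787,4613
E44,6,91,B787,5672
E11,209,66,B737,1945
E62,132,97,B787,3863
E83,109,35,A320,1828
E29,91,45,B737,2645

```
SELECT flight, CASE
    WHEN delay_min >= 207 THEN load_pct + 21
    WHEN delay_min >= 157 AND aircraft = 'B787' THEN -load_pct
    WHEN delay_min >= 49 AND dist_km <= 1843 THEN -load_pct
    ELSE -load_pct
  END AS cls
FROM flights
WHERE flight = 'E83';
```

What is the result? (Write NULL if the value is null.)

flight = E83: delay_min=109, load_pct=35, aircraft=A320, dist_km=1828.
delay_min >= 207 → false
delay_min >= 157 AND aircraft = 'B787' → false
delay_min >= 49 AND dist_km <= 1843 → true → -35

-35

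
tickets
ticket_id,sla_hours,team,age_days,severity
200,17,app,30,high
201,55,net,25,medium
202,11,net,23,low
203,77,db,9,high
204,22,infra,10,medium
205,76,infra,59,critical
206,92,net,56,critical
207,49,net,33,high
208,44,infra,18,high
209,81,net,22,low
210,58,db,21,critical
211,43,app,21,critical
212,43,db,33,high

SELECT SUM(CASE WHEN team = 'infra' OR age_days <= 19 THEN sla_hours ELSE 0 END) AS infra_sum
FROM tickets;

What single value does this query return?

219

ticket_id=200: ✗
ticket_id=201: ✗
ticket_id=202: ✗
ticket_id=203: ✓ → 77
ticket_id=204: ✓ → 22
ticket_id=205: ✓ → 76
ticket_id=206: ✗
ticket_id=207: ✗
ticket_id=208: ✓ → 44
ticket_id=209: ✗
ticket_id=210: ✗
ticket_id=211: ✗
ticket_id=212: ✗
infra_sum = 77 + 22 + 76 + 44 = 219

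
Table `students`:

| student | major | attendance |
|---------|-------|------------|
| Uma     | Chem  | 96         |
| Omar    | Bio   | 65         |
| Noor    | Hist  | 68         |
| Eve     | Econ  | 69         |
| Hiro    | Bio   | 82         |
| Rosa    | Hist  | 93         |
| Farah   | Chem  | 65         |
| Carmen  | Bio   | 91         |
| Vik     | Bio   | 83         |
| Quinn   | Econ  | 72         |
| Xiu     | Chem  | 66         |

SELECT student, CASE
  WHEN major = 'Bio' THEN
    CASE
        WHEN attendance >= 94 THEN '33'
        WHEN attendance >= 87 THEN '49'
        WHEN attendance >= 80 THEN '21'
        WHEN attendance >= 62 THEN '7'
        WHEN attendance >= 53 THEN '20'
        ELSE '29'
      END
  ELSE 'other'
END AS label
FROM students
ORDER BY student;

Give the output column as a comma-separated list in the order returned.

49, other, other, 21, other, 7, other, other, other, 21, other

student=Carmen: major='Bio' → inner[attendance >= 87] → 49
student=Eve: major='Econ' → outer ELSE → other
student=Farah: major='Chem' → outer ELSE → other
student=Hiro: major='Bio' → inner[attendance >= 80] → 21
student=Noor: major='Hist' → outer ELSE → other
student=Omar: major='Bio' → inner[attendance >= 62] → 7
student=Quinn: major='Econ' → outer ELSE → other
student=Rosa: major='Hist' → outer ELSE → other
student=Uma: major='Chem' → outer ELSE → other
student=Vik: major='Bio' → inner[attendance >= 80] → 21
student=Xiu: major='Chem' → outer ELSE → other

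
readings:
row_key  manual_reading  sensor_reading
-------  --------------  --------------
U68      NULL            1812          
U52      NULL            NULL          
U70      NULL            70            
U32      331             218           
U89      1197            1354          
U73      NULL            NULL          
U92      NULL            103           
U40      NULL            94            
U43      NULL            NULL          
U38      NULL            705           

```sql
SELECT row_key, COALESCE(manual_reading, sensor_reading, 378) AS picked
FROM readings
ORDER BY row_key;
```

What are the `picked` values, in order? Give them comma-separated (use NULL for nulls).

331, 705, 94, 378, 378, 1812, 70, 378, 1197, 103

row_key=U32: manual_reading=331 → 331
row_key=U38: manual_reading=NULL, sensor_reading=705 → 705
row_key=U40: manual_reading=NULL, sensor_reading=94 → 94
row_key=U43: manual_reading=NULL, sensor_reading=NULL, → literal 378 → 378
row_key=U52: manual_reading=NULL, sensor_reading=NULL, → literal 378 → 378
row_key=U68: manual_reading=NULL, sensor_reading=1812 → 1812
row_key=U70: manual_reading=NULL, sensor_reading=70 → 70
row_key=U73: manual_reading=NULL, sensor_reading=NULL, → literal 378 → 378
row_key=U89: manual_reading=1197 → 1197
row_key=U92: manual_reading=NULL, sensor_reading=103 → 103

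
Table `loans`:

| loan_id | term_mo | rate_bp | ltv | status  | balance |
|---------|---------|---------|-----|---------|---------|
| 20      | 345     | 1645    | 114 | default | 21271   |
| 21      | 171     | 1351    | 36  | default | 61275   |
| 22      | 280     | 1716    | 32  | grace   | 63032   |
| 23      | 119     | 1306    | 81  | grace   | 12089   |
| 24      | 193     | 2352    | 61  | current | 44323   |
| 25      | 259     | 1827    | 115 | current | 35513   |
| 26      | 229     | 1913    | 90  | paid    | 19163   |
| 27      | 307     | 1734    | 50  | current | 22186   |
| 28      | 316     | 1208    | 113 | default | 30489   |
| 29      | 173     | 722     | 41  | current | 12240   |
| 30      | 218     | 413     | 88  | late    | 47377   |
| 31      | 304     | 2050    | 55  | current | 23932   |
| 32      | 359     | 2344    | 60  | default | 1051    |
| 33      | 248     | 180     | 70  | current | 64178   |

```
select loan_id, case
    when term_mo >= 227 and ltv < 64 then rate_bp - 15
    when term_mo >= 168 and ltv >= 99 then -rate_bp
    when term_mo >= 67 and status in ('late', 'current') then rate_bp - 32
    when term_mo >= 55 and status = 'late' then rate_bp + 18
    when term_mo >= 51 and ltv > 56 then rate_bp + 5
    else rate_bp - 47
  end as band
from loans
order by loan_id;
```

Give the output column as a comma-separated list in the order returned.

-1645, 1304, 1701, 1311, 2320, -1827, 1918, 1719, -1208, 690, 381, 2035, 2329, 148

loan_id=20: term_mo >= 168 and ltv >= 99 → -1645
loan_id=21: ELSE → 1304
loan_id=22: term_mo >= 227 and ltv < 64 → 1701
loan_id=23: term_mo >= 51 and ltv > 56 → 1311
loan_id=24: term_mo >= 67 and status in ('late', 'current') → 2320
loan_id=25: term_mo >= 168 and ltv >= 99 → -1827
loan_id=26: term_mo >= 51 and ltv > 56 → 1918
loan_id=27: term_mo >= 227 and ltv < 64 → 1719
loan_id=28: term_mo >= 168 and ltv >= 99 → -1208
loan_id=29: term_mo >= 67 and status in ('late', 'current') → 690
loan_id=30: term_mo >= 67 and status in ('late', 'current') → 381
loan_id=31: term_mo >= 227 and ltv < 64 → 2035
loan_id=32: term_mo >= 227 and ltv < 64 → 2329
loan_id=33: term_mo >= 67 and status in ('late', 'current') → 148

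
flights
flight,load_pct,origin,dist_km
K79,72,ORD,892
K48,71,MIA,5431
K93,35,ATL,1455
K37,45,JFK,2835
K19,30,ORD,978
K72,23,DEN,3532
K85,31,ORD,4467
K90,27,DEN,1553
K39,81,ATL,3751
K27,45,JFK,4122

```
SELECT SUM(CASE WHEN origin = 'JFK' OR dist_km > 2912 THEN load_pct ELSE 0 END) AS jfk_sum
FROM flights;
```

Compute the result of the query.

flight=K79: ✗
flight=K48: ✓ → 71
flight=K93: ✗
flight=K37: ✓ → 45
flight=K19: ✗
flight=K72: ✓ → 23
flight=K85: ✓ → 31
flight=K90: ✗
flight=K39: ✓ → 81
flight=K27: ✓ → 45
jfk_sum = 71 + 45 + 23 + 31 + 81 + 45 = 296

296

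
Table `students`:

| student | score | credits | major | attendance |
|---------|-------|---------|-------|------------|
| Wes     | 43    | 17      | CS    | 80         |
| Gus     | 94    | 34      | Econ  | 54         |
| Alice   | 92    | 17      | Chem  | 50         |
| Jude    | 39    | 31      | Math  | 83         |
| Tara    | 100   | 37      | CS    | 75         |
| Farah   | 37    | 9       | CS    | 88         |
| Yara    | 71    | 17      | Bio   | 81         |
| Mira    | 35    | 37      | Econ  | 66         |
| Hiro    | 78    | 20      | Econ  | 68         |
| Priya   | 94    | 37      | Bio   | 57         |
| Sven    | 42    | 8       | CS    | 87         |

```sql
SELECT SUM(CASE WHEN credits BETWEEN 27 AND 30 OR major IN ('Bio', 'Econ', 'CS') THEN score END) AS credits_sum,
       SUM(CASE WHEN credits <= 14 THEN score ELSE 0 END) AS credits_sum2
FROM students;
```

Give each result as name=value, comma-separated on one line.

[credits_sum: credits BETWEEN 27 AND 30 OR major IN ('Bio', 'Econ', 'CS')]
student=Wes: ✓ → 43
student=Gus: ✓ → 94
student=Alice: ✗
student=Jude: ✗
student=Tara: ✓ → 100
student=Farah: ✓ → 37
student=Yara: ✓ → 71
student=Mira: ✓ → 35
student=Hiro: ✓ → 78
student=Priya: ✓ → 94
student=Sven: ✓ → 42
credits_sum = 43 + 94 + 100 + 37 + 71 + 35 + 78 + 94 + 42 = 594
—
[credits_sum2: credits <= 14]
student=Wes: ✗
student=Gus: ✗
student=Alice: ✗
student=Jude: ✗
student=Tara: ✗
student=Farah: ✓ → 37
student=Yara: ✗
student=Mira: ✗
student=Hiro: ✗
student=Priya: ✗
student=Sven: ✓ → 42
credits_sum2 = 37 + 42 = 79

credits_sum=594, credits_sum2=79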